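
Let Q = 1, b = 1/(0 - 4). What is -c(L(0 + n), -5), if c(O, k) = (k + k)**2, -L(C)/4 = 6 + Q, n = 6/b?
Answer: -100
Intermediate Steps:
b = -1/4 (b = 1/(-4) = -1/4 ≈ -0.25000)
n = -24 (n = 6/(-1/4) = 6*(-4) = -24)
L(C) = -28 (L(C) = -4*(6 + 1) = -4*7 = -28)
c(O, k) = 4*k**2 (c(O, k) = (2*k)**2 = 4*k**2)
-c(L(0 + n), -5) = -4*(-5)**2 = -4*25 = -1*100 = -100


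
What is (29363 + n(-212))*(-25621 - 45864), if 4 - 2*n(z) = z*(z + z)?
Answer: 1113664815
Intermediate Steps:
n(z) = 2 - z**2 (n(z) = 2 - z*(z + z)/2 = 2 - z*2*z/2 = 2 - z**2)
(29363 + n(-212))*(-25621 - 45864) = (29363 + (2 - 1*(-212)**2))*(-25621 - 45864) = (29363 + (2 - 1*44944))*(-71485) = (29363 + (2 - 44944))*(-71485) = (29363 - 44942)*(-71485) = -15579*(-71485) = 1113664815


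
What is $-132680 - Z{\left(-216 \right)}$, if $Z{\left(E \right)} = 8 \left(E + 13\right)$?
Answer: $-131056$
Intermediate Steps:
$Z{\left(E \right)} = 104 + 8 E$ ($Z{\left(E \right)} = 8 \left(13 + E\right) = 104 + 8 E$)
$-132680 - Z{\left(-216 \right)} = -132680 - \left(104 + 8 \left(-216\right)\right) = -132680 - \left(104 - 1728\right) = -132680 - -1624 = -132680 + 1624 = -131056$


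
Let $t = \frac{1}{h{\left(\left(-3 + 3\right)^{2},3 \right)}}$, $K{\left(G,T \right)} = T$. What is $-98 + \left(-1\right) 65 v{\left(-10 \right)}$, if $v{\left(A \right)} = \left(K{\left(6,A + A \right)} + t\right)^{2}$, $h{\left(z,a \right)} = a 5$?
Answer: $- \frac{1166623}{45} \approx -25925.0$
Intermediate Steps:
$h{\left(z,a \right)} = 5 a$
$t = \frac{1}{15}$ ($t = \frac{1}{5 \cdot 3} = \frac{1}{15} \approx 0.066667$)
$v{\left(A \right)} = \left(\frac{1}{15} + 2 A\right)^{2}$ ($v{\left(A \right)} = \left(\left(A + A\right) + \frac{1}{15}\right)^{2} = \left(2 A + \frac{1}{15}\right)^{2} = \left(\frac{1}{15} + 2 A\right)^{2}$)
$-98 + \left(-1\right) 65 v{\left(-10 \right)} = -98 + \left(-1\right) 65 \frac{\left(1 + 30 \left(-10\right)\right)^{2}}{225} = -98 - 65 \frac{\left(1 - 300\right)^{2}}{225} = -98 - 65 \frac{\left(-299\right)^{2}}{225} = -98 - 65 \cdot \frac{1}{225} \cdot 89401 = -98 - \frac{1162213}{45} = - \frac{1166623}{45}$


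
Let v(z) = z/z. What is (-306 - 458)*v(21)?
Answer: -764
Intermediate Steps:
v(z) = 1
(-306 - 458)*v(21) = (-306 - 458)*1 = -764*1 = -764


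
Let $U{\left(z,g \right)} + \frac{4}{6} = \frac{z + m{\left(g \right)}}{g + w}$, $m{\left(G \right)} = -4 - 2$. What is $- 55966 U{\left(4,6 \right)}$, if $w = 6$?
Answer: $\frac{139915}{3} \approx 46638.0$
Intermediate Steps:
$m{\left(G \right)} = -6$
$U{\left(z,g \right)} = - \frac{2}{3} + \frac{-6 + z}{6 + g}$ ($U{\left(z,g \right)} = - \frac{2}{3} + \frac{z - 6}{g + 6} = - \frac{2}{3} + \frac{-6 + z}{6 + g}$)
$- 55966 U{\left(4,6 \right)} = - 55966 \frac{-10 + 4 - 4}{6 + 6} = - 55966 \frac{-10 + 4 - 4}{12} = - 55966 \cdot \frac{1}{12} \left(-10\right) = \left(-55966\right) \left(- \frac{5}{6}\right) = \frac{139915}{3}$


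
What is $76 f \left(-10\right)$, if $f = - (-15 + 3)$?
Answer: $-9120$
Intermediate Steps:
$f = 12$ ($f = \left(-1\right) \left(-12\right) = 12$)
$76 f \left(-10\right) = 76 \cdot 12 \left(-10\right) = 912 \left(-10\right) = -9120$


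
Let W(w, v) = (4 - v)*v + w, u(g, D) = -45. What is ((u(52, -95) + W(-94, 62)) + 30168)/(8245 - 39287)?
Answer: -2403/2822 ≈ -0.85152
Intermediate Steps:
W(w, v) = w + v*(4 - v) (W(w, v) = v*(4 - v) + w = w + v*(4 - v))
((u(52, -95) + W(-94, 62)) + 30168)/(8245 - 39287) = ((-45 + (-94 - 1*62**2 + 4*62)) + 30168)/(8245 - 39287) = ((-45 + (-94 - 1*3844 + 248)) + 30168)/(-31042) = ((-45 + (-94 - 3844 + 248)) + 30168)*(-1/31042) = ((-45 - 3690) + 30168)*(-1/31042) = (-3735 + 30168)*(-1/31042) = 26433*(-1/31042) = -2403/2822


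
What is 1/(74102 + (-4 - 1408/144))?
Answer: 9/666794 ≈ 1.3497e-5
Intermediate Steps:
1/(74102 + (-4 - 1408/144)) = 1/(74102 + (-4 - 44*2/9)) = 1/(74102 + (-4 - 88/9)) = 1/(74102 - 124/9) = 1/(666794/9) = 9/666794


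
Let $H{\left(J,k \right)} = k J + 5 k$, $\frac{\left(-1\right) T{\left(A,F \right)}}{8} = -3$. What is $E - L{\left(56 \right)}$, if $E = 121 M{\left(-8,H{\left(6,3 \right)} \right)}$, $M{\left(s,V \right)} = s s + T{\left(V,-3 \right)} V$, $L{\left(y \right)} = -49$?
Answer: $103625$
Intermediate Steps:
$T{\left(A,F \right)} = 24$ ($T{\left(A,F \right)} = \left(-8\right) \left(-3\right) = 24$)
$H{\left(J,k \right)} = 5 k + J k$ ($H{\left(J,k \right)} = J k + 5 k = 5 k + J k$)
$M{\left(s,V \right)} = s^{2} + 24 V$ ($M{\left(s,V \right)} = s s + 24 V = s^{2} + 24 V$)
$E = 103576$ ($E = 121 \left(\left(-8\right)^{2} + 24 \cdot 3 \left(5 + 6\right)\right) = 121 \left(64 + 24 \cdot 3 \cdot 11\right) = 121 \left(64 + 24 \cdot 33\right) = 121 \left(64 + 792\right) = 121 \cdot 856 = 103576$)
$E - L{\left(56 \right)} = 103576 - -49 = 103576 + 49 = 103625$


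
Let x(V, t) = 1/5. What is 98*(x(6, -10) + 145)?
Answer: 71148/5 ≈ 14230.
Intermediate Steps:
x(V, t) = ⅕
98*(x(6, -10) + 145) = 98*(⅕ + 145) = 98*(726/5) = 71148/5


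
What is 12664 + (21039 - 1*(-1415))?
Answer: 35118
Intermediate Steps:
12664 + (21039 - 1*(-1415)) = 12664 + (21039 + 1415) = 12664 + 22454 = 35118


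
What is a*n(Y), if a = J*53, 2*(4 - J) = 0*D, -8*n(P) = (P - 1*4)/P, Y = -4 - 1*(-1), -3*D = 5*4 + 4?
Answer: -371/6 ≈ -61.833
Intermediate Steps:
D = -8 (D = -(5*4 + 4)/3 = -(20 + 4)/3 = -⅓*24 = -8)
Y = -3 (Y = -4 + 1 = -3)
n(P) = -(-4 + P)/(8*P) (n(P) = -(P - 1*4)/(8*P) = -(P - 4)/(8*P) = -(-4 + P)/(8*P))
J = 4 (J = 4 - 0*(-8) = 4 - ½*0 = 4 + 0 = 4)
a = 212 (a = 4*53 = 212)
a*n(Y) = 212*((⅛)*(4 - 1*(-3))/(-3)) = 212*((⅛)*(-⅓)*(4 + 3)) = 212*((⅛)*(-⅓)*7) = 212*(-7/24) = -371/6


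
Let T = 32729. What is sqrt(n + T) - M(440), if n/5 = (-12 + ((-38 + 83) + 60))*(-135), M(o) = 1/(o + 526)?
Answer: -1/966 + I*sqrt(30046) ≈ -0.0010352 + 173.34*I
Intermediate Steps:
M(o) = 1/(526 + o)
n = -62775 (n = 5*((-12 + ((-38 + 83) + 60))*(-135)) = 5*((-12 + (45 + 60))*(-135)) = 5*((-12 + 105)*(-135)) = 5*(93*(-135)) = 5*(-12555) = -62775)
sqrt(n + T) - M(440) = sqrt(-62775 + 32729) - 1/(526 + 440) = sqrt(-30046) - 1/966 = I*sqrt(30046) - 1*1/966 = I*sqrt(30046) - 1/966 = -1/966 + I*sqrt(30046)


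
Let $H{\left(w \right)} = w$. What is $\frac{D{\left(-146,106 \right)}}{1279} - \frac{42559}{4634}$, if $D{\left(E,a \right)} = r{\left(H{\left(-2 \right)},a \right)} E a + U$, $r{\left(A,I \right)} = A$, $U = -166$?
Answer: $\frac{88229363}{5926886} \approx 14.886$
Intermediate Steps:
$D{\left(E,a \right)} = -166 - 2 E a$ ($D{\left(E,a \right)} = - 2 E a - 166 = -166 - 2 E a$)
$\frac{D{\left(-146,106 \right)}}{1279} - \frac{42559}{4634} = \frac{-166 - \left(-292\right) 106}{1279} - \frac{42559}{4634} = \left(-166 + 30952\right) \frac{1}{1279} - \frac{42559}{4634} = 30786 \cdot \frac{1}{1279} - \frac{42559}{4634} = \frac{30786}{1279} - \frac{42559}{4634} = \frac{88229363}{5926886}$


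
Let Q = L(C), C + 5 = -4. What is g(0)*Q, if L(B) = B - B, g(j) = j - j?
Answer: 0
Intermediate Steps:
C = -9 (C = -5 - 4 = -9)
g(j) = 0
L(B) = 0
Q = 0
g(0)*Q = 0*0 = 0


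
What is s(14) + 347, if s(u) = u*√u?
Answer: 347 + 14*√14 ≈ 399.38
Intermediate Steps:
s(u) = u^(3/2)
s(14) + 347 = 14^(3/2) + 347 = 14*√14 + 347 = 347 + 14*√14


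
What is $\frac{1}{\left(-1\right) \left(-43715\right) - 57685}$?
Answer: $- \frac{1}{13970} \approx -7.1582 \cdot 10^{-5}$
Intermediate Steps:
$\frac{1}{\left(-1\right) \left(-43715\right) - 57685} = \frac{1}{43715 - 57685} = \frac{1}{-13970} = - \frac{1}{13970}$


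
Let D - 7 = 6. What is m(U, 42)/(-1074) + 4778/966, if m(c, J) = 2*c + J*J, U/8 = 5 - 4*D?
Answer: 346165/86457 ≈ 4.0039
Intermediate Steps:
D = 13 (D = 7 + 6 = 13)
U = -376 (U = 8*(5 - 4*13) = 8*(5 - 52) = 8*(-47) = -376)
m(c, J) = J**2 + 2*c (m(c, J) = 2*c + J**2 = J**2 + 2*c)
m(U, 42)/(-1074) + 4778/966 = (42**2 + 2*(-376))/(-1074) + 4778/966 = (1764 - 752)*(-1/1074) + 4778*(1/966) = 1012*(-1/1074) + 2389/483 = -506/537 + 2389/483 = 346165/86457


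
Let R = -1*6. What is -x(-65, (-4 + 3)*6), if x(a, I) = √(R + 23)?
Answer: -√17 ≈ -4.1231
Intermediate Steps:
R = -6
x(a, I) = √17 (x(a, I) = √(-6 + 23) = √17)
-x(-65, (-4 + 3)*6) = -√17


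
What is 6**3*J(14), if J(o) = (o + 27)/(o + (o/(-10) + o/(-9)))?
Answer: 398520/497 ≈ 801.85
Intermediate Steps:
J(o) = 90*(27 + o)/(71*o) (J(o) = (27 + o)/(o + (o*(-1/10) + o*(-1/9))) = (27 + o)/(o + (-o/10 - o/9)) = (27 + o)/(o - 19*o/90) = (27 + o)/((71*o/90)) = (27 + o)*(90/(71*o)) = 90*(27 + o)/(71*o))
6**3*J(14) = 6**3*((90/71)*(27 + 14)/14) = 216*((90/71)*(1/14)*41) = 216*(1845/497) = 398520/497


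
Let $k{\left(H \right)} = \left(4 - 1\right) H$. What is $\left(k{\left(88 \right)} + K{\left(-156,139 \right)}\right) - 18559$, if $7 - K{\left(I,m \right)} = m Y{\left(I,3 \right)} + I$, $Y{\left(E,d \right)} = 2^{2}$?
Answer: $-18688$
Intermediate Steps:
$Y{\left(E,d \right)} = 4$
$K{\left(I,m \right)} = 7 - I - 4 m$ ($K{\left(I,m \right)} = 7 - \left(m 4 + I\right) = 7 - \left(4 m + I\right) = 7 - \left(I + 4 m\right) = 7 - I - 4 m$)
$k{\left(H \right)} = 3 H$
$\left(k{\left(88 \right)} + K{\left(-156,139 \right)}\right) - 18559 = \left(3 \cdot 88 - 393\right) - 18559 = \left(264 + \left(7 + 156 - 556\right)\right) - 18559 = \left(264 - 393\right) - 18559 = -129 - 18559 = -18688$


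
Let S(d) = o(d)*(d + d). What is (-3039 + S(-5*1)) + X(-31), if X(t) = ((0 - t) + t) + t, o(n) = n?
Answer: -3020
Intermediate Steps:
X(t) = t (X(t) = (-t + t) + t = 0 + t = t)
S(d) = 2*d² (S(d) = d*(d + d) = d*(2*d) = 2*d²)
(-3039 + S(-5*1)) + X(-31) = (-3039 + 2*(-5*1)²) - 31 = (-3039 + 2*(-5)²) - 31 = (-3039 + 2*25) - 31 = (-3039 + 50) - 31 = -2989 - 31 = -3020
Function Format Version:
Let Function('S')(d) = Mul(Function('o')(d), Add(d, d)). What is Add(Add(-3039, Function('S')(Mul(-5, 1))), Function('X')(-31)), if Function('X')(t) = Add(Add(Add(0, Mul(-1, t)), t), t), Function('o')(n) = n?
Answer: -3020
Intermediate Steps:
Function('X')(t) = t (Function('X')(t) = Add(Add(Mul(-1, t), t), t) = Add(0, t) = t)
Function('S')(d) = Mul(2, Pow(d, 2)) (Function('S')(d) = Mul(d, Add(d, d)) = Mul(d, Mul(2, d)) = Mul(2, Pow(d, 2)))
Add(Add(-3039, Function('S')(Mul(-5, 1))), Function('X')(-31)) = Add(Add(-3039, Mul(2, Pow(Mul(-5, 1), 2))), -31) = Add(Add(-3039, Mul(2, Pow(-5, 2))), -31) = Add(Add(-3039, Mul(2, 25)), -31) = Add(Add(-3039, 50), -31) = Add(-2989, -31) = -3020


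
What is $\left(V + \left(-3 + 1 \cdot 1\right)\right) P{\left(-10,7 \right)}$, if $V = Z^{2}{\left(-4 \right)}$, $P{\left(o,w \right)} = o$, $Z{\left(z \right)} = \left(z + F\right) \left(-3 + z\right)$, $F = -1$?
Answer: $-12230$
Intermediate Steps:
$Z{\left(z \right)} = \left(-1 + z\right) \left(-3 + z\right)$ ($Z{\left(z \right)} = \left(z - 1\right) \left(-3 + z\right) = \left(-1 + z\right) \left(-3 + z\right)$)
$V = 1225$ ($V = \left(3 + \left(-4\right)^{2} - -16\right)^{2} = \left(3 + 16 + 16\right)^{2} = 35^{2} = 1225$)
$\left(V + \left(-3 + 1 \cdot 1\right)\right) P{\left(-10,7 \right)} = \left(1225 + \left(-3 + 1 \cdot 1\right)\right) \left(-10\right) = \left(1225 + \left(-3 + 1\right)\right) \left(-10\right) = \left(1225 - 2\right) \left(-10\right) = 1223 \left(-10\right) = -12230$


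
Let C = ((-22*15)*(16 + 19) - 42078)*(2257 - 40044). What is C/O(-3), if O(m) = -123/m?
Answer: 49425396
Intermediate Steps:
C = 2026441236 (C = (-330*35 - 42078)*(-37787) = (-11550 - 42078)*(-37787) = -53628*(-37787) = 2026441236)
C/O(-3) = 2026441236/((-123/(-3))) = 2026441236/((-123*(-⅓))) = 2026441236/41 = 2026441236*(1/41) = 49425396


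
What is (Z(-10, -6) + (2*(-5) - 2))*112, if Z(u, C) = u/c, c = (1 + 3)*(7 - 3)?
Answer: -1414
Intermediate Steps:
c = 16 (c = 4*4 = 16)
Z(u, C) = u/16
(Z(-10, -6) + (2*(-5) - 2))*112 = ((1/16)*(-10) + (2*(-5) - 2))*112 = (-5/8 + (-10 - 2))*112 = (-5/8 - 12)*112 = -101/8*112 = -1414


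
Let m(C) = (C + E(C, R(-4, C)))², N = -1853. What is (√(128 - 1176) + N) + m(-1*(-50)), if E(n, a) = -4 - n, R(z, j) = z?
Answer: -1837 + 2*I*√262 ≈ -1837.0 + 32.373*I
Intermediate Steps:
m(C) = 16 (m(C) = (C + (-4 - C))² = (-4)² = 16)
(√(128 - 1176) + N) + m(-1*(-50)) = (√(128 - 1176) - 1853) + 16 = (√(-1048) - 1853) + 16 = (2*I*√262 - 1853) + 16 = (-1853 + 2*I*√262) + 16 = -1837 + 2*I*√262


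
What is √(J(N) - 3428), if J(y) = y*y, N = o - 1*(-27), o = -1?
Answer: 8*I*√43 ≈ 52.46*I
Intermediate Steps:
N = 26 (N = -1 - 1*(-27) = -1 + 27 = 26)
J(y) = y²
√(J(N) - 3428) = √(26² - 3428) = √(676 - 3428) = √(-2752) = 8*I*√43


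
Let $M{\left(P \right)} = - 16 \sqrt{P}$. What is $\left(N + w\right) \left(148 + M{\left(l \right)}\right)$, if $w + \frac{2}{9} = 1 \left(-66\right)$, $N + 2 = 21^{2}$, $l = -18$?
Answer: $\frac{496540}{9} - \frac{53680 i \sqrt{2}}{3} \approx 55171.0 - 25305.0 i$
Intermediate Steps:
$N = 439$ ($N = -2 + 21^{2} = -2 + 441 = 439$)
$w = - \frac{596}{9}$ ($w = - \frac{2}{9} + 1 \left(-66\right) = - \frac{2}{9} - 66 = - \frac{596}{9} \approx -66.222$)
$\left(N + w\right) \left(148 + M{\left(l \right)}\right) = \left(439 - \frac{596}{9}\right) \left(148 - 16 \sqrt{-18}\right) = \frac{3355 \left(148 - 16 \cdot 3 i \sqrt{2}\right)}{9} = \frac{3355 \left(148 - 48 i \sqrt{2}\right)}{9} = \frac{496540}{9} - \frac{53680 i \sqrt{2}}{3}$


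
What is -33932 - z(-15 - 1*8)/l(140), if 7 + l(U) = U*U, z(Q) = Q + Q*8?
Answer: -73869941/2177 ≈ -33932.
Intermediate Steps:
z(Q) = 9*Q (z(Q) = Q + 8*Q = 9*Q)
l(U) = -7 + U² (l(U) = -7 + U*U = -7 + U²)
-33932 - z(-15 - 1*8)/l(140) = -33932 - 9*(-15 - 1*8)/(-7 + 140²) = -33932 - 9*(-15 - 8)/(-7 + 19600) = -33932 - 9*(-23)/19593 = -33932 - (-207)/19593 = -33932 - 1*(-23/2177) = -33932 + 23/2177 = -73869941/2177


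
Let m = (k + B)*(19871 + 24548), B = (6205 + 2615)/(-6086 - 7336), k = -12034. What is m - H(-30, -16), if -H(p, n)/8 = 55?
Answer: -1195826367952/2237 ≈ -5.3457e+8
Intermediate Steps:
H(p, n) = -440 (H(p, n) = -8*55 = -440)
B = -1470/2237 (B = 8820/(-13422) = 8820*(-1/13422) = -1470/2237 ≈ -0.65713)
m = -1195827352232/2237 (m = (-12034 - 1470/2237)*(19871 + 24548) = -26921528/2237*44419 = -1195827352232/2237 ≈ -5.3457e+8)
m - H(-30, -16) = -1195827352232/2237 - 1*(-440) = -1195827352232/2237 + 440 = -1195826367952/2237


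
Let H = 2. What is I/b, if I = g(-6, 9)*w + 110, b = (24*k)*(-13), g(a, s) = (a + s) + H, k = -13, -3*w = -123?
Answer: 105/1352 ≈ 0.077663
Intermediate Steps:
w = 41 (w = -⅓*(-123) = 41)
g(a, s) = 2 + a + s (g(a, s) = (a + s) + 2 = 2 + a + s)
b = 4056 (b = (24*(-13))*(-13) = -312*(-13) = 4056)
I = 315 (I = (2 - 6 + 9)*41 + 110 = 5*41 + 110 = 205 + 110 = 315)
I/b = 315/4056 = 315*(1/4056) = 105/1352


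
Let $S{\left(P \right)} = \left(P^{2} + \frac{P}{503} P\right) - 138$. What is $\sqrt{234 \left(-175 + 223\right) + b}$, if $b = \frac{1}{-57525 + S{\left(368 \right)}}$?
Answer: $\frac{\sqrt{1922544314354398121}}{13083069} \approx 105.98$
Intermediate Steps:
$S{\left(P \right)} = -138 + \frac{504 P^{2}}{503}$ ($S{\left(P \right)} = \left(P^{2} + P \frac{1}{503} P\right) - 138 = \left(P^{2} + \frac{P}{503} P\right) - 138 = \left(P^{2} + \frac{P^{2}}{503}\right) - 138 = \frac{504 P^{2}}{503} - 138 = -138 + \frac{504 P^{2}}{503}$)
$b = \frac{503}{39249207}$ ($b = \frac{1}{-57525 - \left(138 - \frac{504 \cdot 368^{2}}{503}\right)} = \frac{1}{-57525 + \left(-138 + \frac{504}{503} \cdot 135424\right)} = \frac{1}{-57525 + \left(-138 + \frac{68253696}{503}\right)} = \frac{1}{-57525 + \frac{68184282}{503}} = \frac{1}{\frac{39249207}{503}} = \frac{503}{39249207} \approx 1.2816 \cdot 10^{-5}$)
$\sqrt{234 \left(-175 + 223\right) + b} = \sqrt{234 \left(-175 + 223\right) + \frac{503}{39249207}} = \sqrt{234 \cdot 48 + \frac{503}{39249207}} = \sqrt{11232 + \frac{503}{39249207}} = \sqrt{\frac{440847093527}{39249207}} = \frac{\sqrt{1922544314354398121}}{13083069}$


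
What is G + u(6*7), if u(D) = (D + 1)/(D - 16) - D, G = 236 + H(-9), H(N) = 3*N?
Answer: 4385/26 ≈ 168.65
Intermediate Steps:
G = 209 (G = 236 + 3*(-9) = 236 - 27 = 209)
u(D) = -D + (1 + D)/(-16 + D) (u(D) = (1 + D)/(-16 + D) - D = -D + (1 + D)/(-16 + D))
G + u(6*7) = 209 + (1 - (6*7)² + 17*(6*7))/(-16 + 6*7) = 209 + (1 - 1*42² + 17*42)/(-16 + 42) = 209 + (1 - 1*1764 + 714)/26 = 209 + (1 - 1764 + 714)/26 = 209 + (1/26)*(-1049) = 209 - 1049/26 = 4385/26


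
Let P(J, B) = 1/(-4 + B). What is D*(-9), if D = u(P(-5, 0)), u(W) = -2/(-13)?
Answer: -18/13 ≈ -1.3846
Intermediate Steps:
u(W) = 2/13 (u(W) = -2*(-1/13) = 2/13)
D = 2/13 ≈ 0.15385
D*(-9) = (2/13)*(-9) = -18/13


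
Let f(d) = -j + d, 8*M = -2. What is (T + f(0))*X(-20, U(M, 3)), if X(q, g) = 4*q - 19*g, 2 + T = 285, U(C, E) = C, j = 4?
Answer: -83979/4 ≈ -20995.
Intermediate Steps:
M = -¼ (M = (⅛)*(-2) = -¼ ≈ -0.25000)
T = 283 (T = -2 + 285 = 283)
f(d) = -4 + d (f(d) = -1*4 + d = -4 + d)
X(q, g) = -19*g + 4*q
(T + f(0))*X(-20, U(M, 3)) = (283 + (-4 + 0))*(-19*(-¼) + 4*(-20)) = (283 - 4)*(19/4 - 80) = 279*(-301/4) = -83979/4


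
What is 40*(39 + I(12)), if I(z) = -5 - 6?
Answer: 1120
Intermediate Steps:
I(z) = -11
40*(39 + I(12)) = 40*(39 - 11) = 40*28 = 1120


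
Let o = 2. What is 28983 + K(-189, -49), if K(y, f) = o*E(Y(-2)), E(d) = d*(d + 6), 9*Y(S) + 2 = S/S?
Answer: 2347517/81 ≈ 28982.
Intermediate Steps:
Y(S) = -1/9 (Y(S) = -2/9 + (S/S)/9 = -2/9 + (1/9)*1 = -2/9 + 1/9 = -1/9)
E(d) = d*(6 + d)
K(y, f) = -106/81 (K(y, f) = 2*(-(6 - 1/9)/9) = 2*(-1/9*53/9) = 2*(-53/81) = -106/81)
28983 + K(-189, -49) = 28983 - 106/81 = 2347517/81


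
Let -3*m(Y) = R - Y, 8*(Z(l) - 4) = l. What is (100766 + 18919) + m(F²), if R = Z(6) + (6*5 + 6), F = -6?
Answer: 1436201/12 ≈ 1.1968e+5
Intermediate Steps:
Z(l) = 4 + l/8
R = 163/4 (R = (4 + (⅛)*6) + (6*5 + 6) = (4 + ¾) + (30 + 6) = 19/4 + 36 = 163/4 ≈ 40.750)
m(Y) = -163/12 + Y/3 (m(Y) = -(163/4 - Y)/3 = -163/12 + Y/3)
(100766 + 18919) + m(F²) = (100766 + 18919) + (-163/12 + (⅓)*(-6)²) = 119685 + (-163/12 + (⅓)*36) = 119685 + (-163/12 + 12) = 119685 - 19/12 = 1436201/12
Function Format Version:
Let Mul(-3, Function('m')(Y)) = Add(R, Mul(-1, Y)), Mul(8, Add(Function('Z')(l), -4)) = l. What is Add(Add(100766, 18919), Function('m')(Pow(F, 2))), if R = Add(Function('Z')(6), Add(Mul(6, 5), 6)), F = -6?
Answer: Rational(1436201, 12) ≈ 1.1968e+5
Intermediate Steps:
Function('Z')(l) = Add(4, Mul(Rational(1, 8), l))
R = Rational(163, 4) (R = Add(Add(4, Mul(Rational(1, 8), 6)), Add(Mul(6, 5), 6)) = Add(Add(4, Rational(3, 4)), Add(30, 6)) = Add(Rational(19, 4), 36) = Rational(163, 4) ≈ 40.750)
Function('m')(Y) = Add(Rational(-163, 12), Mul(Rational(1, 3), Y)) (Function('m')(Y) = Mul(Rational(-1, 3), Add(Rational(163, 4), Mul(-1, Y))) = Add(Rational(-163, 12), Mul(Rational(1, 3), Y)))
Add(Add(100766, 18919), Function('m')(Pow(F, 2))) = Add(Add(100766, 18919), Add(Rational(-163, 12), Mul(Rational(1, 3), Pow(-6, 2)))) = Add(119685, Add(Rational(-163, 12), Mul(Rational(1, 3), 36))) = Add(119685, Add(Rational(-163, 12), 12)) = Add(119685, Rational(-19, 12)) = Rational(1436201, 12)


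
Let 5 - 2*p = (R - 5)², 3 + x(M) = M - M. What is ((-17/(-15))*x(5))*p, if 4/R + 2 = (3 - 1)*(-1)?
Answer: 527/10 ≈ 52.700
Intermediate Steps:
x(M) = -3 (x(M) = -3 + (M - M) = -3 + 0 = -3)
R = -1 (R = 4/(-2 + (3 - 1)*(-1)) = 4/(-2 + 2*(-1)) = 4/(-2 - 2) = 4/(-4) = 4*(-¼) = -1)
p = -31/2 (p = 5/2 - (-1 - 5)²/2 = 5/2 - ½*(-6)² = 5/2 - ½*36 = 5/2 - 18 = -31/2 ≈ -15.500)
((-17/(-15))*x(5))*p = (-17/(-15)*(-3))*(-31/2) = (-17*(-1/15)*(-3))*(-31/2) = ((17/15)*(-3))*(-31/2) = -17/5*(-31/2) = 527/10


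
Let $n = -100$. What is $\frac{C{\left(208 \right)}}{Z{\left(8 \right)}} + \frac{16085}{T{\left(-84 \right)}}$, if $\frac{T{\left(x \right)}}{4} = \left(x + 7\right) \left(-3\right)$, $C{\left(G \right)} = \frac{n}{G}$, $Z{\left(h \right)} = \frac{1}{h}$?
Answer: $\frac{162905}{12012} \approx 13.562$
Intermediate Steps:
$C{\left(G \right)} = - \frac{100}{G}$
$T{\left(x \right)} = -84 - 12 x$ ($T{\left(x \right)} = 4 \left(x + 7\right) \left(-3\right) = 4 \left(7 + x\right) \left(-3\right) = 4 \left(-21 - 3 x\right) = -84 - 12 x$)
$\frac{C{\left(208 \right)}}{Z{\left(8 \right)}} + \frac{16085}{T{\left(-84 \right)}} = \frac{\left(-100\right) \frac{1}{208}}{\frac{1}{8}} + \frac{16085}{-84 - -1008} = \left(-100\right) \frac{1}{208} \frac{1}{\frac{1}{8}} + \frac{16085}{-84 + 1008} = \left(- \frac{25}{52}\right) 8 + \frac{16085}{924} = - \frac{50}{13} + 16085 \cdot \frac{1}{924} = - \frac{50}{13} + \frac{16085}{924} = \frac{162905}{12012}$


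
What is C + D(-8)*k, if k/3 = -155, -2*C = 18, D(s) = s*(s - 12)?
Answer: -74409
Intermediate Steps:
D(s) = s*(-12 + s)
C = -9 (C = -1/2*18 = -9)
k = -465 (k = 3*(-155) = -465)
C + D(-8)*k = -9 - 8*(-12 - 8)*(-465) = -9 - 8*(-20)*(-465) = -9 + 160*(-465) = -9 - 74400 = -74409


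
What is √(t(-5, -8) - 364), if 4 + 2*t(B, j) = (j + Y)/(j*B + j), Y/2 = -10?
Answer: I*√5863/4 ≈ 19.143*I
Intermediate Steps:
Y = -20 (Y = 2*(-10) = -20)
t(B, j) = -2 + (-20 + j)/(2*(j + B*j)) (t(B, j) = -2 + ((j - 20)/(j*B + j))/2 = -2 + ((-20 + j)/(B*j + j))/2 = -2 + ((-20 + j)/(j + B*j))/2 = -2 + (-20 + j)/(2*(j + B*j)))
√(t(-5, -8) - 364) = √((½)*(-20 - 3*(-8) - 4*(-5)*(-8))/(-8*(1 - 5)) - 364) = √((½)*(-⅛)*(-20 + 24 - 160)/(-4) - 364) = √((½)*(-⅛)*(-¼)*(-156) - 364) = √(-39/16 - 364) = √(-5863/16) = I*√5863/4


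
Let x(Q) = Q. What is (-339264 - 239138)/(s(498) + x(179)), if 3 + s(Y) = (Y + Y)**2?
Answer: -289201/496096 ≈ -0.58295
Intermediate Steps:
s(Y) = -3 + 4*Y**2 (s(Y) = -3 + (Y + Y)**2 = -3 + (2*Y)**2 = -3 + 4*Y**2)
(-339264 - 239138)/(s(498) + x(179)) = (-339264 - 239138)/((-3 + 4*498**2) + 179) = -578402/((-3 + 4*248004) + 179) = -578402/((-3 + 992016) + 179) = -578402/(992013 + 179) = -578402/992192 = -578402*1/992192 = -289201/496096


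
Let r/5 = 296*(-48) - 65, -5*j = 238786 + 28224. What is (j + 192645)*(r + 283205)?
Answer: 29497237120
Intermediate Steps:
j = -53402 (j = -(238786 + 28224)/5 = -⅕*267010 = -53402)
r = -71365 (r = 5*(296*(-48) - 65) = 5*(-14208 - 65) = 5*(-14273) = -71365)
(j + 192645)*(r + 283205) = (-53402 + 192645)*(-71365 + 283205) = 139243*211840 = 29497237120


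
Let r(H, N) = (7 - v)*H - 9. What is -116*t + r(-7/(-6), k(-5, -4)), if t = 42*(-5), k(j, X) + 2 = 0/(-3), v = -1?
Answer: 73081/3 ≈ 24360.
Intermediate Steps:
k(j, X) = -2 (k(j, X) = -2 + 0/(-3) = -2 + 0*(-⅓) = -2 + 0 = -2)
r(H, N) = -9 + 8*H (r(H, N) = (7 - 1*(-1))*H - 9 = (7 + 1)*H - 9 = 8*H - 9 = -9 + 8*H)
t = -210
-116*t + r(-7/(-6), k(-5, -4)) = -116*(-210) + (-9 + 8*(-7/(-6))) = 24360 + (-9 + 8*(-7*(-⅙))) = 24360 + (-9 + 8*(7/6)) = 24360 + (-9 + 28/3) = 24360 + ⅓ = 73081/3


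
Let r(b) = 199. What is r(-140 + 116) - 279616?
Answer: -279417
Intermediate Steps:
r(-140 + 116) - 279616 = 199 - 279616 = -279417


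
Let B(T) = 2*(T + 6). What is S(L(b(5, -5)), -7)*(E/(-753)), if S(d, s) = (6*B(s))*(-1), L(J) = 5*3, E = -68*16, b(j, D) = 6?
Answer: 4352/251 ≈ 17.339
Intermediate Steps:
B(T) = 12 + 2*T (B(T) = 2*(6 + T) = 12 + 2*T)
E = -1088
L(J) = 15
S(d, s) = -72 - 12*s (S(d, s) = (6*(12 + 2*s))*(-1) = (72 + 12*s)*(-1) = -72 - 12*s)
S(L(b(5, -5)), -7)*(E/(-753)) = (-72 - 12*(-7))*(-1088/(-753)) = (-72 + 84)*(-1088*(-1/753)) = 12*(1088/753) = 4352/251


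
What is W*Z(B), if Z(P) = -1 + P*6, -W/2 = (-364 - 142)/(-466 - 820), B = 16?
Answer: -48070/643 ≈ -74.759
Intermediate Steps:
W = -506/643 (W = -2*(-364 - 142)/(-466 - 820) = -(-1012)/(-1286) = -(-1012)*(-1)/1286 = -2*253/643 = -506/643 ≈ -0.78694)
Z(P) = -1 + 6*P
W*Z(B) = -506*(-1 + 6*16)/643 = -506*(-1 + 96)/643 = -506/643*95 = -48070/643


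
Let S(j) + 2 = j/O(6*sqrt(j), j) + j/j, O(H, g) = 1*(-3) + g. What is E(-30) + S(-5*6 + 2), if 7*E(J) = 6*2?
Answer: 351/217 ≈ 1.6175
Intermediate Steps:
E(J) = 12/7 (E(J) = (6*2)/7 = (1/7)*12 = 12/7)
O(H, g) = -3 + g
S(j) = -1 + j/(-3 + j) (S(j) = -2 + (j/(-3 + j) + j/j) = -2 + (j/(-3 + j) + 1) = -2 + (1 + j/(-3 + j)) = -1 + j/(-3 + j))
E(-30) + S(-5*6 + 2) = 12/7 + 3/(-3 + (-5*6 + 2)) = 12/7 + 3/(-3 + (-30 + 2)) = 12/7 + 3/(-3 - 28) = 12/7 + 3/(-31) = 12/7 + 3*(-1/31) = 12/7 - 3/31 = 351/217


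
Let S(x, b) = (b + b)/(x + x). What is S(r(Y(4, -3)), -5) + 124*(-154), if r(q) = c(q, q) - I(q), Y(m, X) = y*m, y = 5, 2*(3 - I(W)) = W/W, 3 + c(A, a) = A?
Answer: -553794/29 ≈ -19096.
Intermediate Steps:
c(A, a) = -3 + A
I(W) = 5/2 (I(W) = 3 - W/(2*W) = 3 - ½*1 = 3 - ½ = 5/2)
Y(m, X) = 5*m
r(q) = -11/2 + q (r(q) = (-3 + q) - 1*5/2 = (-3 + q) - 5/2 = -11/2 + q)
S(x, b) = b/x (S(x, b) = (2*b)/((2*x)) = (2*b)*(1/(2*x)) = b/x)
S(r(Y(4, -3)), -5) + 124*(-154) = -5/(-11/2 + 5*4) + 124*(-154) = -5/(-11/2 + 20) - 19096 = -5/29/2 - 19096 = -5*2/29 - 19096 = -10/29 - 19096 = -553794/29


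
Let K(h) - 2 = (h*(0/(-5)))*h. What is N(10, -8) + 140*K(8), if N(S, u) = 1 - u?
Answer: 289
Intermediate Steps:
K(h) = 2 (K(h) = 2 + (h*(0/(-5)))*h = 2 + (h*(0*(-⅕)))*h = 2 + (h*0)*h = 2 + 0*h = 2 + 0 = 2)
N(10, -8) + 140*K(8) = (1 - 1*(-8)) + 140*2 = (1 + 8) + 280 = 9 + 280 = 289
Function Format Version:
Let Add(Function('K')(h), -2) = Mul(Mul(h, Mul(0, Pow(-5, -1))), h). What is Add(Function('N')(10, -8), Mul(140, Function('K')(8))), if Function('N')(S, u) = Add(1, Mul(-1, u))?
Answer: 289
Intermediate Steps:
Function('K')(h) = 2 (Function('K')(h) = Add(2, Mul(Mul(h, Mul(0, Pow(-5, -1))), h)) = Add(2, Mul(Mul(h, Mul(0, Rational(-1, 5))), h)) = Add(2, Mul(Mul(h, 0), h)) = Add(2, Mul(0, h)) = Add(2, 0) = 2)
Add(Function('N')(10, -8), Mul(140, Function('K')(8))) = Add(Add(1, Mul(-1, -8)), Mul(140, 2)) = Add(Add(1, 8), 280) = Add(9, 280) = 289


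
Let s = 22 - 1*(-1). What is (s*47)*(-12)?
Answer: -12972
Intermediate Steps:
s = 23 (s = 22 + 1 = 23)
(s*47)*(-12) = (23*47)*(-12) = 1081*(-12) = -12972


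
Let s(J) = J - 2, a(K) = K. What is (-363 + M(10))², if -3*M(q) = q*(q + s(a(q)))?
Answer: 178929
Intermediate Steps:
s(J) = -2 + J
M(q) = -q*(-2 + 2*q)/3 (M(q) = -q*(q + (-2 + q))/3 = -q*(-2 + 2*q)/3)
(-363 + M(10))² = (-363 + (⅔)*10*(1 - 1*10))² = (-363 + (⅔)*10*(1 - 10))² = (-363 + (⅔)*10*(-9))² = (-363 - 60)² = (-423)² = 178929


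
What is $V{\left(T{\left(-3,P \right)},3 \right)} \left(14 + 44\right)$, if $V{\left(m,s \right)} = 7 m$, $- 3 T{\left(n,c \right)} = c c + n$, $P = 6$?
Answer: $-4466$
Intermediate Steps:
$T{\left(n,c \right)} = - \frac{n}{3} - \frac{c^{2}}{3}$ ($T{\left(n,c \right)} = - \frac{c c + n}{3} = - \frac{c^{2} + n}{3} = - \frac{n + c^{2}}{3} = - \frac{n}{3} - \frac{c^{2}}{3}$)
$V{\left(T{\left(-3,P \right)},3 \right)} \left(14 + 44\right) = 7 \left(\left(- \frac{1}{3}\right) \left(-3\right) - \frac{6^{2}}{3}\right) \left(14 + 44\right) = 7 \left(1 - 12\right) 58 = 7 \left(-11\right) 58 = \left(-77\right) 58 = -4466$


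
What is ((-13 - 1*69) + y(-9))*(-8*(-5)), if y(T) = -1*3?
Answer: -3400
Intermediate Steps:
y(T) = -3
((-13 - 1*69) + y(-9))*(-8*(-5)) = ((-13 - 1*69) - 3)*(-8*(-5)) = ((-13 - 69) - 3)*40 = (-82 - 3)*40 = -85*40 = -3400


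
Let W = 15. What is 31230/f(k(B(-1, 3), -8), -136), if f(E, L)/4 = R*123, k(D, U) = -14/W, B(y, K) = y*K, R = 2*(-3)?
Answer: -1735/164 ≈ -10.579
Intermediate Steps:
R = -6
B(y, K) = K*y
k(D, U) = -14/15
f(E, L) = -2952 (f(E, L) = 4*(-6*123) = 4*(-738) = -2952)
31230/f(k(B(-1, 3), -8), -136) = 31230/(-2952) = 31230*(-1/2952) = -1735/164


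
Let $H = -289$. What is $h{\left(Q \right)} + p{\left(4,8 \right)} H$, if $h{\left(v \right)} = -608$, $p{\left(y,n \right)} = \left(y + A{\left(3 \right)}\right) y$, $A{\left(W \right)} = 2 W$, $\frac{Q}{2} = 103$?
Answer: $-12168$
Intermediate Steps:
$Q = 206$ ($Q = 2 \cdot 103 = 206$)
$p{\left(y,n \right)} = y \left(6 + y\right)$ ($p{\left(y,n \right)} = \left(y + 2 \cdot 3\right) y = \left(y + 6\right) y = \left(6 + y\right) y = y \left(6 + y\right)$)
$h{\left(Q \right)} + p{\left(4,8 \right)} H = -608 + 4 \left(6 + 4\right) \left(-289\right) = -608 + 4 \cdot 10 \left(-289\right) = -608 + 40 \left(-289\right) = -608 - 11560 = -12168$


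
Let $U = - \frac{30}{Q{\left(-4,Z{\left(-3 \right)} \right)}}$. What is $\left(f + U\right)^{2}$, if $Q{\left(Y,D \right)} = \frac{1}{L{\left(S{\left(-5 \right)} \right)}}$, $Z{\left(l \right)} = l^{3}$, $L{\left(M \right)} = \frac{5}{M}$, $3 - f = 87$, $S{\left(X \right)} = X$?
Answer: $2916$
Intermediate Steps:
$f = -84$ ($f = 3 - 87 = -84$)
$Q{\left(Y,D \right)} = -1$ ($Q{\left(Y,D \right)} = \frac{1}{5 \frac{1}{-5}} = \frac{1}{5 \left(- \frac{1}{5}\right)} = \frac{1}{-1} = -1$)
$U = 30$ ($U = - \frac{30}{-1} = \left(-30\right) \left(-1\right) = 30$)
$\left(f + U\right)^{2} = \left(-84 + 30\right)^{2} = \left(-54\right)^{2} = 2916$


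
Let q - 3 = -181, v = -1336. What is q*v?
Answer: 237808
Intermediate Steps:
q = -178 (q = 3 - 181 = -178)
q*v = -178*(-1336) = 237808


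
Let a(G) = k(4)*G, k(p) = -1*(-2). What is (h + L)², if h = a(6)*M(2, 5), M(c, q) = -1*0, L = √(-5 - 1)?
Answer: -6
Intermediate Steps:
k(p) = 2
L = I*√6 (L = √(-6) = I*√6 ≈ 2.4495*I)
a(G) = 2*G
M(c, q) = 0
h = 0 (h = (2*6)*0 = 12*0 = 0)
(h + L)² = (0 + I*√6)² = (I*√6)² = -6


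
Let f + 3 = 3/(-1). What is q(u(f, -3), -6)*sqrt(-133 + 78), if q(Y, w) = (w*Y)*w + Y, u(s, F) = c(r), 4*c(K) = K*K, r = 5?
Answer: 925*I*sqrt(55)/4 ≈ 1715.0*I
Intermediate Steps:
f = -6 (f = -3 + 3/(-1) = -3 + 3*(-1) = -3 - 3 = -6)
c(K) = K**2/4 (c(K) = (K*K)/4 = K**2/4)
u(s, F) = 25/4 (u(s, F) = (1/4)*5**2 = (1/4)*25 = 25/4)
q(Y, w) = Y + Y*w**2 (q(Y, w) = (Y*w)*w + Y = Y*w**2 + Y = Y + Y*w**2)
q(u(f, -3), -6)*sqrt(-133 + 78) = (25*(1 + (-6)**2)/4)*sqrt(-133 + 78) = (25*(1 + 36)/4)*sqrt(-55) = ((25/4)*37)*(I*sqrt(55)) = 925*(I*sqrt(55))/4 = 925*I*sqrt(55)/4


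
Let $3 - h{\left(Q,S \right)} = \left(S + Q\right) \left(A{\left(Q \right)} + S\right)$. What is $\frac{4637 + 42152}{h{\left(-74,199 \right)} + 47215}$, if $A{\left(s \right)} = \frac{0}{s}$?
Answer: $\frac{46789}{22343} \approx 2.0941$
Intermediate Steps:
$A{\left(s \right)} = 0$
$h{\left(Q,S \right)} = 3 - S \left(Q + S\right)$ ($h{\left(Q,S \right)} = 3 - \left(S + Q\right) \left(0 + S\right) = 3 - \left(Q + S\right) S = 3 - S \left(Q + S\right)$)
$\frac{4637 + 42152}{h{\left(-74,199 \right)} + 47215} = \frac{4637 + 42152}{\left(3 - 199^{2} - \left(-74\right) 199\right) + 47215} = \frac{46789}{\left(3 - 39601 + 14726\right) + 47215} = \frac{46789}{-24872 + 47215} = \frac{46789}{22343}$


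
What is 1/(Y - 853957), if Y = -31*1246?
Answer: -1/892583 ≈ -1.1203e-6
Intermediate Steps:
Y = -38626
1/(Y - 853957) = 1/(-38626 - 853957) = 1/(-892583) = -1/892583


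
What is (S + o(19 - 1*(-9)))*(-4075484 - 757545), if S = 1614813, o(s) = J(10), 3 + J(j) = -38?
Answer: -7804239904388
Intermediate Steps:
J(j) = -41 (J(j) = -3 - 38 = -41)
o(s) = -41
(S + o(19 - 1*(-9)))*(-4075484 - 757545) = (1614813 - 41)*(-4075484 - 757545) = 1614772*(-4833029) = -7804239904388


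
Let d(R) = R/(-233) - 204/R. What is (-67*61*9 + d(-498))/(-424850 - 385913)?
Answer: 711297181/15679345657 ≈ 0.045365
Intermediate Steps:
d(R) = -204/R - R/233 (d(R) = R*(-1/233) - 204/R = -R/233 - 204/R = -204/R - R/233)
(-67*61*9 + d(-498))/(-424850 - 385913) = (-67*61*9 + (-204/(-498) - 1/233*(-498)))/(-424850 - 385913) = (-4087*9 + (-204*(-1/498) + 498/233))/(-810763) = (-36783 + (34/83 + 498/233))*(-1/810763) = (-36783 + 49256/19339)*(-1/810763) = -711297181/19339*(-1/810763) = 711297181/15679345657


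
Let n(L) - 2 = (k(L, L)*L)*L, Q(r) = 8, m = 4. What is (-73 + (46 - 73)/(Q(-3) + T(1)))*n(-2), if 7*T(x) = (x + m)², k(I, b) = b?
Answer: 452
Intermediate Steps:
T(x) = (4 + x)²/7 (T(x) = (x + 4)²/7 = (4 + x)²/7)
n(L) = 2 + L³ (n(L) = 2 + (L*L)*L = 2 + L²*L = 2 + L³)
(-73 + (46 - 73)/(Q(-3) + T(1)))*n(-2) = (-73 + (46 - 73)/(8 + (4 + 1)²/7))*(2 + (-2)³) = (-73 - 27/(8 + (⅐)*5²))*(2 - 8) = (-73 - 27/(8 + (⅐)*25))*(-6) = (-73 - 27/(8 + 25/7))*(-6) = (-73 - 27/81/7)*(-6) = (-73 - 27*7/81)*(-6) = (-73 - 7/3)*(-6) = -226/3*(-6) = 452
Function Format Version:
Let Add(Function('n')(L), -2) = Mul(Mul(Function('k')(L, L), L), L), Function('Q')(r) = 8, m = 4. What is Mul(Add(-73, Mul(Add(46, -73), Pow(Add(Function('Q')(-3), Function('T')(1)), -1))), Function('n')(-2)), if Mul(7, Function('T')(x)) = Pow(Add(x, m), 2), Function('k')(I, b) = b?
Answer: 452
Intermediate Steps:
Function('T')(x) = Mul(Rational(1, 7), Pow(Add(4, x), 2)) (Function('T')(x) = Mul(Rational(1, 7), Pow(Add(x, 4), 2)) = Mul(Rational(1, 7), Pow(Add(4, x), 2)))
Function('n')(L) = Add(2, Pow(L, 3)) (Function('n')(L) = Add(2, Mul(Mul(L, L), L)) = Add(2, Mul(Pow(L, 2), L)) = Add(2, Pow(L, 3)))
Mul(Add(-73, Mul(Add(46, -73), Pow(Add(Function('Q')(-3), Function('T')(1)), -1))), Function('n')(-2)) = Mul(Add(-73, Mul(Add(46, -73), Pow(Add(8, Mul(Rational(1, 7), Pow(Add(4, 1), 2))), -1))), Add(2, Pow(-2, 3))) = Mul(Add(-73, Mul(-27, Pow(Add(8, Mul(Rational(1, 7), Pow(5, 2))), -1))), Add(2, -8)) = Mul(Add(-73, Mul(-27, Pow(Add(8, Mul(Rational(1, 7), 25)), -1))), -6) = Mul(Add(-73, Mul(-27, Pow(Add(8, Rational(25, 7)), -1))), -6) = Mul(Add(-73, Mul(-27, Pow(Rational(81, 7), -1))), -6) = Mul(Add(-73, Mul(-27, Rational(7, 81))), -6) = Mul(Add(-73, Rational(-7, 3)), -6) = Mul(Rational(-226, 3), -6) = 452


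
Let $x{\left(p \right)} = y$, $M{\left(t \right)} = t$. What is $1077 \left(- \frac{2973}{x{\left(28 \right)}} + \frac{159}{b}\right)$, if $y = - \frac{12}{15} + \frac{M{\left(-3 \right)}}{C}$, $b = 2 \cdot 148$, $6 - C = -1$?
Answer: $\frac{33179265009}{12728} \approx 2.6068 \cdot 10^{6}$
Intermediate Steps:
$C = 7$ ($C = 6 - -1 = 6 + 1 = 7$)
$b = 296$
$y = - \frac{43}{35}$ ($y = - \frac{12}{15} - \frac{3}{7} = \left(-12\right) \frac{1}{15} - \frac{3}{7} = - \frac{4}{5} - \frac{3}{7} = - \frac{43}{35} \approx -1.2286$)
$x{\left(p \right)} = - \frac{43}{35}$
$1077 \left(- \frac{2973}{x{\left(28 \right)}} + \frac{159}{b}\right) = 1077 \left(- \frac{2973}{- \frac{43}{35}} + \frac{159}{296}\right) = 1077 \left(\left(-2973\right) \left(- \frac{35}{43}\right) + 159 \cdot \frac{1}{296}\right) = 1077 \left(\frac{104055}{43} + \frac{159}{296}\right) = 1077 \cdot \frac{30807117}{12728} = \frac{33179265009}{12728}$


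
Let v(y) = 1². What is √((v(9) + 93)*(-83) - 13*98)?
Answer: 2*I*√2269 ≈ 95.268*I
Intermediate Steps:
v(y) = 1
√((v(9) + 93)*(-83) - 13*98) = √((1 + 93)*(-83) - 13*98) = √(94*(-83) - 1274) = √(-7802 - 1274) = √(-9076) = 2*I*√2269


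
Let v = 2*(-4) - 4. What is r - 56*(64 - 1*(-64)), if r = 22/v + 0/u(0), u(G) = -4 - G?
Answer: -43019/6 ≈ -7169.8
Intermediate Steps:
v = -12 (v = -8 - 4 = -12)
r = -11/6 (r = 22/(-12) + 0/(-4 - 1*0) = 22*(-1/12) + 0/(-4 + 0) = -11/6 + 0/(-4) = -11/6 + 0*(-¼) = -11/6 + 0 = -11/6 ≈ -1.8333)
r - 56*(64 - 1*(-64)) = -11/6 - 56*(64 - 1*(-64)) = -11/6 - 56*(64 + 64) = -11/6 - 56*128 = -11/6 - 7168 = -43019/6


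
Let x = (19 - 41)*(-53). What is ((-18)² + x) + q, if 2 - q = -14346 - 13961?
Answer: 29799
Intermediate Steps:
q = 28309 (q = 2 - (-14346 - 13961) = 2 - 1*(-28307) = 2 + 28307 = 28309)
x = 1166 (x = -22*(-53) = 1166)
((-18)² + x) + q = ((-18)² + 1166) + 28309 = (324 + 1166) + 28309 = 1490 + 28309 = 29799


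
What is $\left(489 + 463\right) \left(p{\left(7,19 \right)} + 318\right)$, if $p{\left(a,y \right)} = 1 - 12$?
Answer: $292264$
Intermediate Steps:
$p{\left(a,y \right)} = -11$ ($p{\left(a,y \right)} = 1 - 12 = -11$)
$\left(489 + 463\right) \left(p{\left(7,19 \right)} + 318\right) = \left(489 + 463\right) \left(-11 + 318\right) = 952 \cdot 307 = 292264$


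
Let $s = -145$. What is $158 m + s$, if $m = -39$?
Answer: $-6307$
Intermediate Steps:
$158 m + s = 158 \left(-39\right) - 145 = -6162 - 145 = -6307$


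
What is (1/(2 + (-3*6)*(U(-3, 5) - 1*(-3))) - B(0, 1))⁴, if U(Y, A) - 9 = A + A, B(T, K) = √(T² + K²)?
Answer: 24343800625/24098215696 ≈ 1.0102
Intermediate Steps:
B(T, K) = √(K² + T²)
U(Y, A) = 9 + 2*A (U(Y, A) = 9 + (A + A) = 9 + 2*A)
(1/(2 + (-3*6)*(U(-3, 5) - 1*(-3))) - B(0, 1))⁴ = (1/(2 + (-3*6)*((9 + 2*5) - 1*(-3))) - √(1² + 0²))⁴ = (1/(2 - 18*((9 + 10) + 3)) - √(1 + 0))⁴ = (1/(2 - 18*(19 + 3)) - √1)⁴ = (1/(2 - 18*22) - 1*1)⁴ = (1/(2 - 396) - 1)⁴ = (1/(-394) - 1)⁴ = (-1/394 - 1)⁴ = (-395/394)⁴ = 24343800625/24098215696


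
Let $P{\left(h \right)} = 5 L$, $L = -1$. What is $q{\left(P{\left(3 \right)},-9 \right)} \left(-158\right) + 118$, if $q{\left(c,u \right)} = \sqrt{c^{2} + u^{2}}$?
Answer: $118 - 158 \sqrt{106} \approx -1508.7$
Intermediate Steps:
$P{\left(h \right)} = -5$ ($P{\left(h \right)} = 5 \left(-1\right) = -5$)
$q{\left(P{\left(3 \right)},-9 \right)} \left(-158\right) + 118 = \sqrt{\left(-5\right)^{2} + \left(-9\right)^{2}} \left(-158\right) + 118 = \sqrt{25 + 81} \left(-158\right) + 118 = \sqrt{106} \left(-158\right) + 118 = - 158 \sqrt{106} + 118 = 118 - 158 \sqrt{106}$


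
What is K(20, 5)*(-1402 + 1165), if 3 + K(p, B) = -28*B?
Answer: 33891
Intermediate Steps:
K(p, B) = -3 - 28*B
K(20, 5)*(-1402 + 1165) = (-3 - 28*5)*(-1402 + 1165) = (-3 - 140)*(-237) = -143*(-237) = 33891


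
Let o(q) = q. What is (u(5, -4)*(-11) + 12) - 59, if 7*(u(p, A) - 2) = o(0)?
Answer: -69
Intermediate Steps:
u(p, A) = 2 (u(p, A) = 2 + (⅐)*0 = 2 + 0 = 2)
(u(5, -4)*(-11) + 12) - 59 = (2*(-11) + 12) - 59 = (-22 + 12) - 59 = -10 - 59 = -69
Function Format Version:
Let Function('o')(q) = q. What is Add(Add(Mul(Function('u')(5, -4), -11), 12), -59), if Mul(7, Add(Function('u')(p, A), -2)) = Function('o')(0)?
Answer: -69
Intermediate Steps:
Function('u')(p, A) = 2 (Function('u')(p, A) = Add(2, Mul(Rational(1, 7), 0)) = Add(2, 0) = 2)
Add(Add(Mul(Function('u')(5, -4), -11), 12), -59) = Add(Add(Mul(2, -11), 12), -59) = Add(Add(-22, 12), -59) = Add(-10, -59) = -69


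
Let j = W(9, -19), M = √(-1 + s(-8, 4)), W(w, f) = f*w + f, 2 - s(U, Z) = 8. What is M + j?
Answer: -190 + I*√7 ≈ -190.0 + 2.6458*I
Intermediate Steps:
s(U, Z) = -6 (s(U, Z) = 2 - 1*8 = 2 - 8 = -6)
W(w, f) = f + f*w
M = I*√7 (M = √(-1 - 6) = √(-7) = I*√7 ≈ 2.6458*I)
j = -190 (j = -19*(1 + 9) = -19*10 = -190)
M + j = I*√7 - 190 = -190 + I*√7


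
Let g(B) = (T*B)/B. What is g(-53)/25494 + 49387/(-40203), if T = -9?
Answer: -419811335/341645094 ≈ -1.2288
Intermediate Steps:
g(B) = -9 (g(B) = (-9*B)/B = -9)
g(-53)/25494 + 49387/(-40203) = -9/25494 + 49387/(-40203) = -9*1/25494 + 49387*(-1/40203) = -3/8498 - 49387/40203 = -419811335/341645094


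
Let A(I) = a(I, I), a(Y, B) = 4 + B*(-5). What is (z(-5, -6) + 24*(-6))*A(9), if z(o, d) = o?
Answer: 6109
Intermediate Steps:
a(Y, B) = 4 - 5*B
A(I) = 4 - 5*I
(z(-5, -6) + 24*(-6))*A(9) = (-5 + 24*(-6))*(4 - 5*9) = (-5 - 144)*(4 - 45) = -149*(-41) = 6109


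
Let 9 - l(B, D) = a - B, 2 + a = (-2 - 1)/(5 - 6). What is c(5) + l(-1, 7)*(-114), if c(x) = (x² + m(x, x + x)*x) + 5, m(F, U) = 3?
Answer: -753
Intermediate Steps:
a = 1 (a = -2 + (-2 - 1)/(5 - 6) = -2 - 3/(-1) = -2 - 3*(-1) = -2 + 3 = 1)
l(B, D) = 8 + B (l(B, D) = 9 - (1 - B) = 9 + (-1 + B) = 8 + B)
c(x) = 5 + x² + 3*x (c(x) = (x² + 3*x) + 5 = 5 + x² + 3*x)
c(5) + l(-1, 7)*(-114) = (5 + 5² + 3*5) + (8 - 1)*(-114) = (5 + 25 + 15) + 7*(-114) = 45 - 798 = -753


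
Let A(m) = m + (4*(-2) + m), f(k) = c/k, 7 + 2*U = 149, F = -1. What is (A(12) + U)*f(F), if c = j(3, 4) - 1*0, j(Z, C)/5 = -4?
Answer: 1740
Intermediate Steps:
j(Z, C) = -20 (j(Z, C) = 5*(-4) = -20)
U = 71 (U = -7/2 + (1/2)*149 = -7/2 + 149/2 = 71)
c = -20 (c = -20 - 1*0 = -20 + 0 = -20)
f(k) = -20/k
A(m) = -8 + 2*m (A(m) = m + (-8 + m) = -8 + 2*m)
(A(12) + U)*f(F) = ((-8 + 2*12) + 71)*(-20/(-1)) = ((-8 + 24) + 71)*(-20*(-1)) = (16 + 71)*20 = 87*20 = 1740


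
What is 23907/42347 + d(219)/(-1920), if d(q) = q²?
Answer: -661701009/27102080 ≈ -24.415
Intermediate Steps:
23907/42347 + d(219)/(-1920) = 23907/42347 + 219²/(-1920) = 23907*(1/42347) + 47961*(-1/1920) = 23907/42347 - 15987/640 = -661701009/27102080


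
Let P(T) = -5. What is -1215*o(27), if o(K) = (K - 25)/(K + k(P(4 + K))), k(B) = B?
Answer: -1215/11 ≈ -110.45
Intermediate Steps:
o(K) = (-25 + K)/(-5 + K) (o(K) = (K - 25)/(K - 5) = (-25 + K)/(-5 + K))
-1215*o(27) = -1215*(-25 + 27)/(-5 + 27) = -1215*2/22 = -1215*1/11 = -1215/11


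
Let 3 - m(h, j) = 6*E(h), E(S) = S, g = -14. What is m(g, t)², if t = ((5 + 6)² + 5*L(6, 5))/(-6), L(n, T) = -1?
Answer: 7569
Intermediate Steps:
t = -58/3 (t = ((5 + 6)² + 5*(-1))/(-6) = (11² - 5)*(-⅙) = (121 - 5)*(-⅙) = 116*(-⅙) = -58/3 ≈ -19.333)
m(h, j) = 3 - 6*h
m(g, t)² = (3 - 6*(-14))² = (3 + 84)² = 87² = 7569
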